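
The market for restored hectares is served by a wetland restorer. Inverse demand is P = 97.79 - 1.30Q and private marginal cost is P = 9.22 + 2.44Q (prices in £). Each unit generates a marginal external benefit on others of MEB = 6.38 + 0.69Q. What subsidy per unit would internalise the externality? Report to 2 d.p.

Social marginal cost = private MC − MEB = 2.84 + 1.75Q.
Set SMC = demand: 2.84 + 1.75Q = 97.79 - 1.30Q → Q* = 31.1311.
The Pigouvian subsidy equals MEB at Q*: 6.38 + 0.69×31.1311 = 27.8605.

subsidy = £27.86 per unit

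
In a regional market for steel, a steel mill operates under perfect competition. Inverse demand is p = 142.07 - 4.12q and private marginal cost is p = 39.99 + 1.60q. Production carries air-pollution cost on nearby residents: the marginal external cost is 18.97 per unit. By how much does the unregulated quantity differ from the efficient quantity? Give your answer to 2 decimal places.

Market equilibrium (private): 39.99 + 1.60q = 142.07 - 4.12q → q_m = 17.8462.
Social marginal cost = private MC + MEC = 58.96 + 1.60q.
Set SMC = demand: 58.96 + 1.60q = 142.07 - 4.12q → q* = 14.5297.
Gap = |17.8462 − 14.5297| = 3.3165.

3.32 units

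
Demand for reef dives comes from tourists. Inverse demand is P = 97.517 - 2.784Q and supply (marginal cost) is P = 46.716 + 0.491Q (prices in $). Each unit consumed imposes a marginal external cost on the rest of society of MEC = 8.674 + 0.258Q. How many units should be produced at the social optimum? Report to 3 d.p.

Social marginal benefit = demand − MEC = 88.843 - 3.042Q.
Set SMB = MC: 88.843 - 3.042Q = 46.716 + 0.491Q → Q* = 11.9239.

Q* = 11.924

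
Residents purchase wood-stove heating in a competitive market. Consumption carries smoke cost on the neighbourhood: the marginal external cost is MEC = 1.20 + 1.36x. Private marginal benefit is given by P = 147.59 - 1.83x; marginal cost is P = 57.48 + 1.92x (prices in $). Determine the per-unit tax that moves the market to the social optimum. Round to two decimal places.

tax = $24.86 per unit

Social marginal benefit = demand − MEC = 146.39 - 3.19x.
Set SMB = MC: 146.39 - 3.19x = 57.48 + 1.92x → x* = 17.3992.
The Pigouvian tax equals MEC at x*: 1.20 + 1.36×17.3992 = 24.8629.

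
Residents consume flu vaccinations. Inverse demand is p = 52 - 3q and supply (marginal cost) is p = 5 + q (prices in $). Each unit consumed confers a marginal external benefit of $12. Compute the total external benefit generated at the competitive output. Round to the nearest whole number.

Market equilibrium (private): 5 + q = 52 - 3q → q_m = 11.7500.
Total external benefit = MEB × q_m = 12 × 11.7500 = 141.0000.

$141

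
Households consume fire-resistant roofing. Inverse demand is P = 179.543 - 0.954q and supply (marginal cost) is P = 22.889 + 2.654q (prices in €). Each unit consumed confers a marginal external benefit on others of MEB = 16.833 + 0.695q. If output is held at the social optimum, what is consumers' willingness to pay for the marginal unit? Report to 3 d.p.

P = €122.726

Social marginal benefit = demand + MEB = 196.376 - 0.259q.
Set SMB = MC: 196.376 - 0.259q = 22.889 + 2.654q → q* = 59.5561.
Consumer price on the demand curve at q*: 179.543 − 0.954×59.5561 = 122.7265.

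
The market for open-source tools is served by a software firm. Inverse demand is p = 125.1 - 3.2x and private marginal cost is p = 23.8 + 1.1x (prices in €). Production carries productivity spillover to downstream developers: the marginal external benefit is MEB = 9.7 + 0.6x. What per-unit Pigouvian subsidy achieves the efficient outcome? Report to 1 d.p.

subsidy = €27.7 per unit

Social marginal cost = private MC − MEB = 14.1 + 0.5x.
Set SMC = demand: 14.1 + 0.5x = 125.1 - 3.2x → x* = 30.0000.
The Pigouvian subsidy equals MEB at x*: 9.7 + 0.6×30.0000 = 27.7000.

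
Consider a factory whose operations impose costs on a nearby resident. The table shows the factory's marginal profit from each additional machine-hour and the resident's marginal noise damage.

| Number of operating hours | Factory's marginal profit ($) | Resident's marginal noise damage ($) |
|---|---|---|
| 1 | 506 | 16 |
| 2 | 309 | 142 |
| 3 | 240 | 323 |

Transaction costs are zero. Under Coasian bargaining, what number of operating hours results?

Bargaining reaches the level where marginal profit last exceeds marginal noise damage.
That holds through level 2 (309 ≥ 142) but not at 3 (240 < 323).

2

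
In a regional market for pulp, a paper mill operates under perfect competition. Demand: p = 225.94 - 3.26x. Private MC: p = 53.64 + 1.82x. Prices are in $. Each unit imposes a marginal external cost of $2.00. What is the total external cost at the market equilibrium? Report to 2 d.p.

Market equilibrium (private): 53.64 + 1.82x = 225.94 - 3.26x → x_m = 33.9173.
Total external cost = MEC × x_m = 2.00 × 33.9173 = 67.8346.

$67.83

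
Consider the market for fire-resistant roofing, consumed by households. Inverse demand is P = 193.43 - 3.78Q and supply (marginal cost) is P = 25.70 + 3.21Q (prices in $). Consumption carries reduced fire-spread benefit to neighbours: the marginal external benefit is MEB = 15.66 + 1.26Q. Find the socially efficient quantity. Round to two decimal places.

Q* = 32.01

Social marginal benefit = demand + MEB = 209.09 - 2.52Q.
Set SMB = MC: 209.09 - 2.52Q = 25.70 + 3.21Q → Q* = 32.0052.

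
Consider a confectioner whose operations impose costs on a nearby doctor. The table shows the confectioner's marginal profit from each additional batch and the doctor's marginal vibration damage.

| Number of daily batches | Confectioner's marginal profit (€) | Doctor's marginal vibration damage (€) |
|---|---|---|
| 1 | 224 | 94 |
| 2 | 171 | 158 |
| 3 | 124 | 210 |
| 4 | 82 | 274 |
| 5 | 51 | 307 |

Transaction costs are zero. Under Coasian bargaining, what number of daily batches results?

Bargaining reaches the level where marginal profit last exceeds marginal vibration damage.
That holds through level 2 (171 ≥ 158) but not at 3 (124 < 210).

2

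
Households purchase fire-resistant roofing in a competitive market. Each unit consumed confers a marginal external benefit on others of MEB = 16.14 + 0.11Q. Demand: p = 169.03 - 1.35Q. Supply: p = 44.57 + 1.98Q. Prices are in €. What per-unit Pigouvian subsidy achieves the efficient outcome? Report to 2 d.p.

Social marginal benefit = demand + MEB = 185.17 - 1.24Q.
Set SMB = MC: 185.17 - 1.24Q = 44.57 + 1.98Q → Q* = 43.6646.
The Pigouvian subsidy equals MEB at Q*: 16.14 + 0.11×43.6646 = 20.9431.

subsidy = €20.94 per unit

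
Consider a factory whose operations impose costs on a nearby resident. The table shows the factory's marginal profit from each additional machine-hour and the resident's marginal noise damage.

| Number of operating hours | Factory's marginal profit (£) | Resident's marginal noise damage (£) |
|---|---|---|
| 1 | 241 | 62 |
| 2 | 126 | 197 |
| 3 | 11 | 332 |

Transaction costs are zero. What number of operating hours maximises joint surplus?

1

Bargaining reaches the level where marginal profit last exceeds marginal noise damage.
That holds through level 1 (241 ≥ 62) but not at 2 (126 < 197).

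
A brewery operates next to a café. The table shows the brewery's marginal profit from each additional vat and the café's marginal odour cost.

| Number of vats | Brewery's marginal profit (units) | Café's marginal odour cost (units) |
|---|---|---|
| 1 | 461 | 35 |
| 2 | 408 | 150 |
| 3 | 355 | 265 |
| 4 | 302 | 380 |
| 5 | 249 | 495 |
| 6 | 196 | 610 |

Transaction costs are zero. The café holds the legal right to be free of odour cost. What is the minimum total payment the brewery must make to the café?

Efficient level: marginal profit ≥ marginal odour cost through level 3, so k* = 3.
With the café holding the right, the brewery must at least compensate total damage at k*: 35 + 150 + 265 = 450.

450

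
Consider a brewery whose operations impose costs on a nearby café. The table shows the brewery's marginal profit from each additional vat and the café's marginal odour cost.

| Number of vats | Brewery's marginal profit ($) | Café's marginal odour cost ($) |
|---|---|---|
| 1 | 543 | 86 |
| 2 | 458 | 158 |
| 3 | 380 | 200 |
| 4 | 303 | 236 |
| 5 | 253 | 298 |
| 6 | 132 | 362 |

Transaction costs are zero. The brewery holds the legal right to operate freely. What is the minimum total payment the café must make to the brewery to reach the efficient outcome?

$385

Left alone the brewery would choose level 6 (marginal profit stays positive).
Efficient level: k* = 4 (marginal profit ≥ marginal odour cost through 4).
The café must at least cover the brewery's forgone profit from cutting 6→4: 253 + 132 = 385.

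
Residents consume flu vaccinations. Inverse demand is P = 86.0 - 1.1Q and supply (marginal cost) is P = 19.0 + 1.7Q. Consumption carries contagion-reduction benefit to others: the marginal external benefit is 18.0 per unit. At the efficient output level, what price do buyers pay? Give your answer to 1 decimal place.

Social marginal benefit = demand + MEB = 104.0 - 1.1Q.
Set SMB = MC: 104.0 - 1.1Q = 19.0 + 1.7Q → Q* = 30.3571.
Consumer price on the demand curve at Q*: 86.0 − 1.1×30.3571 = 52.6072.

P = 52.6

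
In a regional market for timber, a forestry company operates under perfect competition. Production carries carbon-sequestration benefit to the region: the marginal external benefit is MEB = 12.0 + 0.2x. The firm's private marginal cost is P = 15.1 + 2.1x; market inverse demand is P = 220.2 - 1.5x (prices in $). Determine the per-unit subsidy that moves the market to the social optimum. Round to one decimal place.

subsidy = $24.8 per unit

Social marginal cost = private MC − MEB = 3.1 + 1.9x.
Set SMC = demand: 3.1 + 1.9x = 220.2 - 1.5x → x* = 63.8529.
The Pigouvian subsidy equals MEB at x*: 12.0 + 0.2×63.8529 = 24.7706.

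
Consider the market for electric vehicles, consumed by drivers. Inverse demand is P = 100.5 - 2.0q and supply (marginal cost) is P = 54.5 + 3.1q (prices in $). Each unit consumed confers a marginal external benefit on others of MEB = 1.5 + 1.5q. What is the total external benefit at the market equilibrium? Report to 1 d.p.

$74.5

Market equilibrium (private): 54.5 + 3.1q = 100.5 - 2.0q → q_m = 9.0196.
Total external benefit = ∫₀^{q_m} (1.5 + 1.5q) dq = 1.5×9.0196 + ½×1.5×9.0196² = 74.5443.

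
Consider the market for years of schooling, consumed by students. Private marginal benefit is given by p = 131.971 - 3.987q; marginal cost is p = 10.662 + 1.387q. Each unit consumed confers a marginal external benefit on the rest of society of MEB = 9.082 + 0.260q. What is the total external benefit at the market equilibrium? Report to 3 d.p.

271.253

Market equilibrium (private): 10.662 + 1.387q = 131.971 - 3.987q → q_m = 22.5733.
Total external benefit = ∫₀^{q_m} (9.082 + 0.260q) dq = 9.082×22.5733 + ½×0.260×22.5733² = 271.2527.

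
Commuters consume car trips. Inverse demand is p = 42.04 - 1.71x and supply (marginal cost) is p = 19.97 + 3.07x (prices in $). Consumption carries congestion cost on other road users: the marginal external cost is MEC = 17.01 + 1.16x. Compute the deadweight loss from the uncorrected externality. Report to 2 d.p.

DWL = $42.11

Market equilibrium (private): 19.97 + 3.07x = 42.04 - 1.71x → x_m = 4.6172.
Social marginal benefit = demand − MEC = 25.03 - 2.87x.
Set SMB = MC: 25.03 - 2.87x = 19.97 + 3.07x → x* = 0.8519.
Height of the DWL triangle at x_m is MC(x_m) − SMB(x_m) = MEC(x_m) = 22.3659.
DWL = ½ × 3.7653 × 22.3659 = 42.1072.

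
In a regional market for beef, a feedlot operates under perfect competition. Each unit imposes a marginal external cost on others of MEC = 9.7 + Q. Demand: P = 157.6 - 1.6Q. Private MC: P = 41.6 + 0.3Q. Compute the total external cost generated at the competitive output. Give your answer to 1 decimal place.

2455.9

Market equilibrium (private): 41.6 + 0.3Q = 157.6 - 1.6Q → Q_m = 61.0526.
Total external cost = ∫₀^{Q_m} (9.7 + 1.0Q) dQ = 9.7×61.0526 + ½×1.0×61.0526² = 2455.9202.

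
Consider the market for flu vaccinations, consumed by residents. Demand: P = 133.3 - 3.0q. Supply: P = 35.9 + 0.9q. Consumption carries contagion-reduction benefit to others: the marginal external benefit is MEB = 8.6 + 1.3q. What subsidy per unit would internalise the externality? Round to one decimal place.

subsidy = 61.6 per unit

Social marginal benefit = demand + MEB = 141.9 - 1.7q.
Set SMB = MC: 141.9 - 1.7q = 35.9 + 0.9q → q* = 40.7692.
The Pigouvian subsidy equals MEB at q*: 8.6 + 1.3×40.7692 = 61.6000.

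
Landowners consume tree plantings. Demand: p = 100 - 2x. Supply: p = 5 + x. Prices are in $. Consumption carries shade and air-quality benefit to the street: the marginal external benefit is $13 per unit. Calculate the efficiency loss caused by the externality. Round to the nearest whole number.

Market equilibrium (private): 5 + x = 100 - 2x → x_m = 31.6667.
Social marginal benefit = demand + MEB = 113 - 2x.
Set SMB = MC: 113 - 2x = 5 + x → x* = 36.0000.
The loss is the area between SMB and MC from x* to x_m; with linear curves that's a triangle of height MEB(x_m).
DWL = ½ × 4.3333 × 13.0000 = 28.1665.

DWL = $28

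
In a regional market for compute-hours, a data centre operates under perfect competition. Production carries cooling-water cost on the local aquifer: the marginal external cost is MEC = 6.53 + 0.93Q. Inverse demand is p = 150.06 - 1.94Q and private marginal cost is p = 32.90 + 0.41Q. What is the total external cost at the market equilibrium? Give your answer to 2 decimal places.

Market equilibrium (private): 32.90 + 0.41Q = 150.06 - 1.94Q → Q_m = 49.8553.
Total external cost = ∫₀^{Q_m} (6.53 + 0.93Q) dQ = 6.53×49.8553 + ½×0.93×49.8553² = 1481.3363.

1481.34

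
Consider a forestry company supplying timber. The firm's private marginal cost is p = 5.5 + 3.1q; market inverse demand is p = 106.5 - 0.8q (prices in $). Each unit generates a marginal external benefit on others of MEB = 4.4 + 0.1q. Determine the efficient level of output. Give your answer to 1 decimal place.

Social marginal cost = private MC − MEB = 1.1 + 3.0q.
Set SMC = demand: 1.1 + 3.0q = 106.5 - 0.8q → q* = 27.7368.

q* = 27.7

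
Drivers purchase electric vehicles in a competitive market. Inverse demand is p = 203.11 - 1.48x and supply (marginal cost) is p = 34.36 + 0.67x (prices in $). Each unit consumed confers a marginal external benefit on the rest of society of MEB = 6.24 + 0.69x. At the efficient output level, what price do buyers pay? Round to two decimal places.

Social marginal benefit = demand + MEB = 209.35 - 0.79x.
Set SMB = MC: 209.35 - 0.79x = 34.36 + 0.67x → x* = 119.8562.
Consumer price on the demand curve at x*: 203.11 − 1.48×119.8562 = 25.7228.

P = $25.72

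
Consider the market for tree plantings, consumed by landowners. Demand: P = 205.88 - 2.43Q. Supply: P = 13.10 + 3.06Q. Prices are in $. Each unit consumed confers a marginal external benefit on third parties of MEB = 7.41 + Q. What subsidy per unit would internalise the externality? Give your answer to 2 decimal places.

Social marginal benefit = demand + MEB = 213.29 - 1.43Q.
Set SMB = MC: 213.29 - 1.43Q = 13.10 + 3.06Q → Q* = 44.5857.
The Pigouvian subsidy equals MEB at Q*: 7.41 + 1.00×44.5857 = 51.9957.

subsidy = $52.00 per unit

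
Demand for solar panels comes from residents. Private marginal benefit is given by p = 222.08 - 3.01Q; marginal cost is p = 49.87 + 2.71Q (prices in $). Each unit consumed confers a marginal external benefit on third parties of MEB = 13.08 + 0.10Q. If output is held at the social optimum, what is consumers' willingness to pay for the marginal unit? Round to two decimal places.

Social marginal benefit = demand + MEB = 235.16 - 2.91Q.
Set SMB = MC: 235.16 - 2.91Q = 49.87 + 2.71Q → Q* = 32.9698.
Consumer price on the demand curve at Q*: 222.08 − 3.01×32.9698 = 122.8409.

P = $122.84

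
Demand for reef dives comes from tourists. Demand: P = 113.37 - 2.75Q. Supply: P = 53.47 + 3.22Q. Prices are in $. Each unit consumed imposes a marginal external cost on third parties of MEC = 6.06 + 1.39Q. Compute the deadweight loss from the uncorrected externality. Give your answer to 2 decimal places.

DWL = $27.19

Market equilibrium (private): 53.47 + 3.22Q = 113.37 - 2.75Q → Q_m = 10.0335.
Social marginal benefit = demand − MEC = 107.31 - 4.14Q.
Set SMB = MC: 107.31 - 4.14Q = 53.47 + 3.22Q → Q* = 7.3152.
The loss is the area between SMB and MC from Q* to Q_m; with linear curves that's a triangle of height MEC(Q_m).
DWL = ½ × 2.7183 × 20.0066 = 27.1920.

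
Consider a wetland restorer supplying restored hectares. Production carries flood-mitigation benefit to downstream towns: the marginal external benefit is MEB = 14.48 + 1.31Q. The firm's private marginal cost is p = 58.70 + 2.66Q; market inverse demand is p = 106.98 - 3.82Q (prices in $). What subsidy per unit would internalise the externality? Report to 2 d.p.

Social marginal cost = private MC − MEB = 44.22 + 1.35Q.
Set SMC = demand: 44.22 + 1.35Q = 106.98 - 3.82Q → Q* = 12.1393.
The Pigouvian subsidy equals MEB at Q*: 14.48 + 1.31×12.1393 = 30.3825.

subsidy = $30.38 per unit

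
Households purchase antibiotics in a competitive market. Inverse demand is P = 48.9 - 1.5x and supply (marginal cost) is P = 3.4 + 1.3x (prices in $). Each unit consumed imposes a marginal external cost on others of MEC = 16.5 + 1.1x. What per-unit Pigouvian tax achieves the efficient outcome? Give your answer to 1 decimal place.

Social marginal benefit = demand − MEC = 32.4 - 2.6x.
Set SMB = MC: 32.4 - 2.6x = 3.4 + 1.3x → x* = 7.4359.
The Pigouvian tax equals MEC at x*: 16.5 + 1.1×7.4359 = 24.6795.

tax = $24.7 per unit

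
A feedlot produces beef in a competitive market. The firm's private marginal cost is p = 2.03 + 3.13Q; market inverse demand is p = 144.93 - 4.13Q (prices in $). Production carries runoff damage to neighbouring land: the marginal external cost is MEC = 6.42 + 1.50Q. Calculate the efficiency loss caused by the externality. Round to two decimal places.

Market equilibrium (private): 2.03 + 3.13Q = 144.93 - 4.13Q → Q_m = 19.6832.
Social marginal cost = private MC + MEC = 8.45 + 4.63Q.
Set SMC = demand: 8.45 + 4.63Q = 144.93 - 4.13Q → Q* = 15.5799.
Between Q* and Q_m the wedge SMC − demand runs linearly from 0 to MEC(Q_m), so the loss is a triangle.
DWL = ½ × 4.1033 × 35.9448 = 73.7461.

DWL = $73.75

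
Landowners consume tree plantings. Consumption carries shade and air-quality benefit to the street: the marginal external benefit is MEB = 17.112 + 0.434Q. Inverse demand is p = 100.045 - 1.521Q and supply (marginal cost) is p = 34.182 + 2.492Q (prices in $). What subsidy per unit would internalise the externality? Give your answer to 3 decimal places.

Social marginal benefit = demand + MEB = 117.157 - 1.087Q.
Set SMB = MC: 117.157 - 1.087Q = 34.182 + 2.492Q → Q* = 23.1839.
The Pigouvian subsidy equals MEB at Q*: 17.112 + 0.434×23.1839 = 27.1738.

subsidy = $27.174 per unit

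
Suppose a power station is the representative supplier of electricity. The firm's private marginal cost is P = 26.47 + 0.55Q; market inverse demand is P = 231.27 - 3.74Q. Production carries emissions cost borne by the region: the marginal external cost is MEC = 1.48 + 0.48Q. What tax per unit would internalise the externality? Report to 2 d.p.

Social marginal cost = private MC + MEC = 27.95 + 1.03Q.
Set SMC = demand: 27.95 + 1.03Q = 231.27 - 3.74Q → Q* = 42.6247.
The Pigouvian tax equals MEC at Q*: 1.48 + 0.48×42.6247 = 21.9399.

tax = 21.94 per unit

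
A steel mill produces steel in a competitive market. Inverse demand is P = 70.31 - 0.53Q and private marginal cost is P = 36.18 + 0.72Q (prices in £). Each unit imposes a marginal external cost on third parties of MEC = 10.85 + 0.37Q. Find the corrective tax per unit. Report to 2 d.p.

tax = £16.17 per unit

Social marginal cost = private MC + MEC = 47.03 + 1.09Q.
Set SMC = demand: 47.03 + 1.09Q = 70.31 - 0.53Q → Q* = 14.3704.
The Pigouvian tax equals MEC at Q*: 10.85 + 0.37×14.3704 = 16.1670.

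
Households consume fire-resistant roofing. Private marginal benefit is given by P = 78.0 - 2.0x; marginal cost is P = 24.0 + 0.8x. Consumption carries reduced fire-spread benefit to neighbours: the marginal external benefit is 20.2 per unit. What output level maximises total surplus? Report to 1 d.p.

Social marginal benefit = demand + MEB = 98.2 - 2.0x.
Set SMB = MC: 98.2 - 2.0x = 24.0 + 0.8x → x* = 26.5000.

x* = 26.5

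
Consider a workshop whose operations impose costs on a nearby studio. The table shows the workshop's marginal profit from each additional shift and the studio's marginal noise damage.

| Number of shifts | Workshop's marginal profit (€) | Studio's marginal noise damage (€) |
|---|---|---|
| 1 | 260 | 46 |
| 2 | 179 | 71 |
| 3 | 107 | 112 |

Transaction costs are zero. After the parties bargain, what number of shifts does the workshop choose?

Bargaining reaches the level where marginal profit last exceeds marginal noise damage.
That holds through level 2 (179 ≥ 71) but not at 3 (107 < 112).

2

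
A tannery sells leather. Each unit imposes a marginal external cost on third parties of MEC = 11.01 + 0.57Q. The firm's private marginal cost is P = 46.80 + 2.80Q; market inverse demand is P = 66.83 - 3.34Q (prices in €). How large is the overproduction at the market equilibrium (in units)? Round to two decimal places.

Market equilibrium (private): 46.80 + 2.80Q = 66.83 - 3.34Q → Q_m = 3.2622.
Social marginal cost = private MC + MEC = 57.81 + 3.37Q.
Set SMC = demand: 57.81 + 3.37Q = 66.83 - 3.34Q → Q* = 1.3443.
Gap = |3.2622 − 1.3443| = 1.9179.

1.92 units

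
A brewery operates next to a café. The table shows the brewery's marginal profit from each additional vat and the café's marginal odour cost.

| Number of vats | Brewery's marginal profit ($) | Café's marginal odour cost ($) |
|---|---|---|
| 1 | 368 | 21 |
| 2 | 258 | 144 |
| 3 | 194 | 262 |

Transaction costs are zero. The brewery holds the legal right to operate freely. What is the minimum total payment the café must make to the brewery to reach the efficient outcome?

$194

Left alone the brewery would choose level 3 (marginal profit stays positive).
Efficient level: k* = 2 (marginal profit ≥ marginal odour cost through 2).
The café must at least cover the brewery's forgone profit from cutting 3→2: 194 = 194.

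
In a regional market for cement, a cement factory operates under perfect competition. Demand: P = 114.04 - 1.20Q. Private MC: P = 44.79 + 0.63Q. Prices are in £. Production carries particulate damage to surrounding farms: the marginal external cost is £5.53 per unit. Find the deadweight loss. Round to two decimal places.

DWL = £8.36

Market equilibrium (private): 44.79 + 0.63Q = 114.04 - 1.20Q → Q_m = 37.8415.
Social marginal cost = private MC + MEC = 50.32 + 0.63Q.
Set SMC = demand: 50.32 + 0.63Q = 114.04 - 1.20Q → Q* = 34.8197.
Height of the DWL triangle at Q_m is SMC(Q_m) − demand(Q_m) = MEC(Q_m) = 5.5300.
DWL = ½ × 3.0218 × 5.5300 = 8.3553.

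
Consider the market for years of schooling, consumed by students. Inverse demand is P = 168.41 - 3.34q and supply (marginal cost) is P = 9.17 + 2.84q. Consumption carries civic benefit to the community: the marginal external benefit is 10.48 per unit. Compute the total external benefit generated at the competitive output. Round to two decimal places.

Market equilibrium (private): 9.17 + 2.84q = 168.41 - 3.34q → q_m = 25.7670.
Total external benefit = MEB × q_m = 10.48 × 25.7670 = 270.0382.

270.04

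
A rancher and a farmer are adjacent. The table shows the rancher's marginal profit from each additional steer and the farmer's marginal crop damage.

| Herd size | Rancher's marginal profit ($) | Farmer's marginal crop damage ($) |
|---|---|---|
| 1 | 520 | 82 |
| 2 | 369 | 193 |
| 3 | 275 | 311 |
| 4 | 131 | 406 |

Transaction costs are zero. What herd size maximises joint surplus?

Bargaining reaches the level where marginal profit last exceeds marginal crop damage.
That holds through level 2 (369 ≥ 193) but not at 3 (275 < 311).

2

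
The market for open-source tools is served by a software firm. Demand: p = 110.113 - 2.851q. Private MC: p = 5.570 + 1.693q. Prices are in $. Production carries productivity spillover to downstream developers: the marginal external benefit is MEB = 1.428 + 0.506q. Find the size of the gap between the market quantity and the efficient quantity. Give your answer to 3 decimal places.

Market equilibrium (private): 5.570 + 1.693q = 110.113 - 2.851q → q_m = 23.0068.
Social marginal cost = private MC − MEB = 4.142 + 1.187q.
Set SMC = demand: 4.142 + 1.187q = 110.113 - 2.851q → q* = 26.2434.
Gap = |23.0068 − 26.2434| = 3.2366.

3.237 units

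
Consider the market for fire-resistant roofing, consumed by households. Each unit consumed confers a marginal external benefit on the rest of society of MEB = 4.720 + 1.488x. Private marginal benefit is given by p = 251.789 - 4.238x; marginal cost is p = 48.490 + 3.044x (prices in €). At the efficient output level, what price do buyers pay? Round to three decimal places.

P = €99.634

Social marginal benefit = demand + MEB = 256.509 - 2.750x.
Set SMB = MC: 256.509 - 2.750x = 48.490 + 3.044x → x* = 35.9025.
Consumer price on the demand curve at x*: 251.789 − 4.238×35.9025 = 99.6342.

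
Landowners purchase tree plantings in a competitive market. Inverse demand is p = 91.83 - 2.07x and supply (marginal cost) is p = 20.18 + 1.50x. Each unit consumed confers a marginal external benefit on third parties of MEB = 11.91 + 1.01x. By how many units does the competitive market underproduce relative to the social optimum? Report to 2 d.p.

Market equilibrium (private): 20.18 + 1.50x = 91.83 - 2.07x → x_m = 20.0700.
Social marginal benefit = demand + MEB = 103.74 - 1.06x.
Set SMB = MC: 103.74 - 1.06x = 20.18 + 1.50x → x* = 32.6406.
Gap = |20.0700 − 32.6406| = 12.5706.

12.57 units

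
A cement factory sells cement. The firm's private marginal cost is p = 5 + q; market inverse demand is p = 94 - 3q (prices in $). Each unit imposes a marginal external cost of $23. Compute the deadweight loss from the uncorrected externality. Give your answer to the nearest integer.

DWL = $66

Market equilibrium (private): 5 + q = 94 - 3q → q_m = 22.2500.
Social marginal cost = private MC + MEC = 28 + q.
Set SMC = demand: 28 + q = 94 - 3q → q* = 16.5000.
The welfare-loss triangle has base |q_m − q*| and height MEC(q_m) (the vertical gap between SMC and demand is zero at q* and MEC at q_m).
DWL = ½ × 5.7500 × 23.0000 = 66.1250.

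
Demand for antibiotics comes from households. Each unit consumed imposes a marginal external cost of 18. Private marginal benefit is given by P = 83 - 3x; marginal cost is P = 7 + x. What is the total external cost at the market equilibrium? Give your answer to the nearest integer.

342

Market equilibrium (private): 7 + x = 83 - 3x → x_m = 19.0000.
Total external cost = MEC × x_m = 18 × 19.0000 = 342.0000.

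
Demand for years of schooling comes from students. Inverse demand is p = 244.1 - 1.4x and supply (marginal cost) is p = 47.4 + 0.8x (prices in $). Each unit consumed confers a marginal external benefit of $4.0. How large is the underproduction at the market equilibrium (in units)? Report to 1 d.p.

Market equilibrium (private): 47.4 + 0.8x = 244.1 - 1.4x → x_m = 89.4091.
Social marginal benefit = demand + MEB = 248.1 - 1.4x.
Set SMB = MC: 248.1 - 1.4x = 47.4 + 0.8x → x* = 91.2273.
Gap = |89.4091 − 91.2273| = 1.8182.

1.8 units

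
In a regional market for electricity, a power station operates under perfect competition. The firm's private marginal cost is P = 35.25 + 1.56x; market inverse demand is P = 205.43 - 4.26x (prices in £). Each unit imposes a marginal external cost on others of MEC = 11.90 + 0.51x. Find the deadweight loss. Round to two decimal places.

DWL = £56.79

Market equilibrium (private): 35.25 + 1.56x = 205.43 - 4.26x → x_m = 29.2405.
Social marginal cost = private MC + MEC = 47.15 + 2.07x.
Set SMC = demand: 47.15 + 2.07x = 205.43 - 4.26x → x* = 25.0047.
Height of the DWL triangle at x_m is SMC(x_m) − demand(x_m) = MEC(x_m) = 26.8127.
DWL = ½ × 4.2358 × 26.8127 = 56.7866.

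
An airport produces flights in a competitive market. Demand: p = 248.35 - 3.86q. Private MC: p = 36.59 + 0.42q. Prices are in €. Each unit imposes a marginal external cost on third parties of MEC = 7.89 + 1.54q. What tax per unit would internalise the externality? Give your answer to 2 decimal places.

tax = €61.83 per unit

Social marginal cost = private MC + MEC = 44.48 + 1.96q.
Set SMC = demand: 44.48 + 1.96q = 248.35 - 3.86q → q* = 35.0292.
The Pigouvian tax equals MEC at q*: 7.89 + 1.54×35.0292 = 61.8350.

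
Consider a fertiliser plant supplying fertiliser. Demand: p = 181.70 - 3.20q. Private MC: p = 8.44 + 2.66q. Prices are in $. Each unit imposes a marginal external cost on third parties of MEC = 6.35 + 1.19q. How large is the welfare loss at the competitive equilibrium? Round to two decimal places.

Market equilibrium (private): 8.44 + 2.66q = 181.70 - 3.20q → q_m = 29.5666.
Social marginal cost = private MC + MEC = 14.79 + 3.85q.
Set SMC = demand: 14.79 + 3.85q = 181.70 - 3.20q → q* = 23.6752.
The welfare-loss triangle has base |q_m − q*| and height MEC(q_m) (the vertical gap between SMC and demand is zero at q* and MEC at q_m).
DWL = ½ × 5.8914 × 41.5342 = 122.3473.

DWL = $122.35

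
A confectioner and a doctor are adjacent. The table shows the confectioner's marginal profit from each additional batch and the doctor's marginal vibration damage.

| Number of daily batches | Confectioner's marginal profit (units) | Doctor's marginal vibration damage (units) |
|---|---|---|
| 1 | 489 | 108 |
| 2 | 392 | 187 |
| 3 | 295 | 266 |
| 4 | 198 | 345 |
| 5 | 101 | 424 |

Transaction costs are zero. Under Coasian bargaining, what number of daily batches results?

Bargaining reaches the level where marginal profit last exceeds marginal vibration damage.
That holds through level 3 (295 ≥ 266) but not at 4 (198 < 345).

3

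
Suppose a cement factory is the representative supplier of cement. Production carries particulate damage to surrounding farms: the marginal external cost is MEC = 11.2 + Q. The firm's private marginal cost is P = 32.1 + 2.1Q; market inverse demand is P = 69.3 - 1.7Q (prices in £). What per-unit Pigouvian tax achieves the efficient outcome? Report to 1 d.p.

tax = £16.6 per unit

Social marginal cost = private MC + MEC = 43.3 + 3.1Q.
Set SMC = demand: 43.3 + 3.1Q = 69.3 - 1.7Q → Q* = 5.4167.
The Pigouvian tax equals MEC at Q*: 11.2 + 1.0×5.4167 = 16.6167.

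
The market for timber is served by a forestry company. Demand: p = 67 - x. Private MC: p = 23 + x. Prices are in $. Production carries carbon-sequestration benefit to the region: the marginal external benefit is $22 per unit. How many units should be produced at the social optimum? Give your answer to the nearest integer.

x* = 33

Social marginal cost = private MC − MEB = 1 + x.
Set SMC = demand: 1 + x = 67 - x → x* = 33.0000.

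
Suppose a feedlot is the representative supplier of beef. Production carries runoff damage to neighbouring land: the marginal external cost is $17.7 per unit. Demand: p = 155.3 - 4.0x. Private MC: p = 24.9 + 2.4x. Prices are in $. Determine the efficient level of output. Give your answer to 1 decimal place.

x* = 17.6

Social marginal cost = private MC + MEC = 42.6 + 2.4x.
Set SMC = demand: 42.6 + 2.4x = 155.3 - 4.0x → x* = 17.6094.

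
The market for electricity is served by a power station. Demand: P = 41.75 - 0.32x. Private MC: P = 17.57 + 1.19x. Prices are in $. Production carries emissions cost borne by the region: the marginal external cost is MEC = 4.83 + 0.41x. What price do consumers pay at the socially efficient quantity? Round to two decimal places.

P = $38.53

Social marginal cost = private MC + MEC = 22.40 + 1.60x.
Set SMC = demand: 22.40 + 1.60x = 41.75 - 0.32x → x* = 10.0781.
Consumer price on the demand curve at x*: 41.75 − 0.32×10.0781 = 38.5250.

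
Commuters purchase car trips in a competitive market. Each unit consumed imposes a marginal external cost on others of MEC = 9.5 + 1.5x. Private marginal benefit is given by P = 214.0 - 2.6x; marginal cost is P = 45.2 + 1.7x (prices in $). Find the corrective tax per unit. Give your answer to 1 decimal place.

tax = $50.7 per unit

Social marginal benefit = demand − MEC = 204.5 - 4.1x.
Set SMB = MC: 204.5 - 4.1x = 45.2 + 1.7x → x* = 27.4655.
The Pigouvian tax equals MEC at x*: 9.5 + 1.5×27.4655 = 50.6983.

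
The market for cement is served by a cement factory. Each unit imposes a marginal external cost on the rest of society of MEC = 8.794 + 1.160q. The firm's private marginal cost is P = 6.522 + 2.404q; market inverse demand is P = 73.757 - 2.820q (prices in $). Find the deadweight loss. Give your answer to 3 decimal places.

DWL = $44.080

Market equilibrium (private): 6.522 + 2.404q = 73.757 - 2.820q → q_m = 12.8704.
Social marginal cost = private MC + MEC = 15.316 + 3.564q.
Set SMC = demand: 15.316 + 3.564q = 73.757 - 2.820q → q* = 9.1543.
Between q* and q_m the wedge SMC − demand runs linearly from 0 to MEC(q_m), so the loss is a triangle.
DWL = ½ × 3.7161 × 23.7237 = 44.0798.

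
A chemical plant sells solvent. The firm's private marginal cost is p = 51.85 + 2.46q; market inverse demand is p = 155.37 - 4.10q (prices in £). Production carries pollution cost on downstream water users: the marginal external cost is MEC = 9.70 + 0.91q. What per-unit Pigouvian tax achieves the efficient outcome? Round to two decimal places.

Social marginal cost = private MC + MEC = 61.55 + 3.37q.
Set SMC = demand: 61.55 + 3.37q = 155.37 - 4.10q → q* = 12.5596.
The Pigouvian tax equals MEC at q*: 9.70 + 0.91×12.5596 = 21.1292.

tax = £21.13 per unit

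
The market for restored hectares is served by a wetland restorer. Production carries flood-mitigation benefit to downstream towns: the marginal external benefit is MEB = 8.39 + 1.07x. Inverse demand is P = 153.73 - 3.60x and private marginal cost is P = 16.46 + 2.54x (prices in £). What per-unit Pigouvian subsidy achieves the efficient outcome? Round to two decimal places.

subsidy = £39.13 per unit

Social marginal cost = private MC − MEB = 8.07 + 1.47x.
Set SMC = demand: 8.07 + 1.47x = 153.73 - 3.60x → x* = 28.7298.
The Pigouvian subsidy equals MEB at x*: 8.39 + 1.07×28.7298 = 39.1309.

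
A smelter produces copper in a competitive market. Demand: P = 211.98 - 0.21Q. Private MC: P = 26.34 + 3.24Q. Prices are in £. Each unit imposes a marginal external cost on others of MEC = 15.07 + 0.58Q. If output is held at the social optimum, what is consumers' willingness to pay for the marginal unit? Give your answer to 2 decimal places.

P = £203.09

Social marginal cost = private MC + MEC = 41.41 + 3.82Q.
Set SMC = demand: 41.41 + 3.82Q = 211.98 - 0.21Q → Q* = 42.3251.
Consumer price on the demand curve at Q*: 211.98 − 0.21×42.3251 = 203.0917.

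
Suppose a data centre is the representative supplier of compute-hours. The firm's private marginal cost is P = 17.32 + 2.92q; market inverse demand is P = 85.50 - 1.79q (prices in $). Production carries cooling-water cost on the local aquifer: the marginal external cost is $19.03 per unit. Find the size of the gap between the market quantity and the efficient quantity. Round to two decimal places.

4.04 units

Market equilibrium (private): 17.32 + 2.92q = 85.50 - 1.79q → q_m = 14.4756.
Social marginal cost = private MC + MEC = 36.35 + 2.92q.
Set SMC = demand: 36.35 + 2.92q = 85.50 - 1.79q → q* = 10.4352.
Gap = |14.4756 − 10.4352| = 4.0404.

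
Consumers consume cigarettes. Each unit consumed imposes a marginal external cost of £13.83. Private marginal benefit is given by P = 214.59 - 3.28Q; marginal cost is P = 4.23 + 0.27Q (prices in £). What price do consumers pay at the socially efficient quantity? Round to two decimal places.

P = £33.01

Social marginal benefit = demand − MEC = 200.76 - 3.28Q.
Set SMB = MC: 200.76 - 3.28Q = 4.23 + 0.27Q → Q* = 55.3606.
Consumer price on the demand curve at Q*: 214.59 − 3.28×55.3606 = 33.0072.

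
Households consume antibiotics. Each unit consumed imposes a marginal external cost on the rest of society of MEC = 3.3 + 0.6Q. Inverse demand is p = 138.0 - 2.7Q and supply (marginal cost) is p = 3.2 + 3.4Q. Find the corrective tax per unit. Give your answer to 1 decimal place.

Social marginal benefit = demand − MEC = 134.7 - 3.3Q.
Set SMB = MC: 134.7 - 3.3Q = 3.2 + 3.4Q → Q* = 19.6269.
The Pigouvian tax equals MEC at Q*: 3.3 + 0.6×19.6269 = 15.0761.

tax = 15.1 per unit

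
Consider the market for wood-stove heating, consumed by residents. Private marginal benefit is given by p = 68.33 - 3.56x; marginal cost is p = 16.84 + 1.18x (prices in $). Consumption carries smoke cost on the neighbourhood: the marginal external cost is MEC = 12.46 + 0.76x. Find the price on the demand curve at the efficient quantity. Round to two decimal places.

Social marginal benefit = demand − MEC = 55.87 - 4.32x.
Set SMB = MC: 55.87 - 4.32x = 16.84 + 1.18x → x* = 7.0964.
Consumer price on the demand curve at x*: 68.33 − 3.56×7.0964 = 43.0668.

P = $43.07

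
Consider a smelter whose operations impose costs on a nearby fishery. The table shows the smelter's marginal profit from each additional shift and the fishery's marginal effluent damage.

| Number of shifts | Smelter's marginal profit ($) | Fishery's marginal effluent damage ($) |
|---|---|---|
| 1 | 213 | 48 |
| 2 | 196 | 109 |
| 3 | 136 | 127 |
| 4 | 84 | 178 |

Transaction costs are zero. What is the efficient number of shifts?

Bargaining reaches the level where marginal profit last exceeds marginal effluent damage.
That holds through level 3 (136 ≥ 127) but not at 4 (84 < 178).

3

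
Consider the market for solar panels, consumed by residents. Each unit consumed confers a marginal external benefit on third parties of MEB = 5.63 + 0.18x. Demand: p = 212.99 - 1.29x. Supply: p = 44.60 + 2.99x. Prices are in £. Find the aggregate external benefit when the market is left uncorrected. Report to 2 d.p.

Market equilibrium (private): 44.60 + 2.99x = 212.99 - 1.29x → x_m = 39.3435.
Total external benefit = ∫₀^{x_m} (5.63 + 0.18x) dx = 5.63×39.3435 + ½×0.18×39.3435² = 360.8159.

£360.82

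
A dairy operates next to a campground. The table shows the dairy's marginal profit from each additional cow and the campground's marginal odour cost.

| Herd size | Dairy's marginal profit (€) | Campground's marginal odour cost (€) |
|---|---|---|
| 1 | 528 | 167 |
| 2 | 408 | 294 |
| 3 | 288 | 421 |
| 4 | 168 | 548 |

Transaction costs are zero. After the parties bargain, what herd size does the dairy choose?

2

Bargaining reaches the level where marginal profit last exceeds marginal odour cost.
That holds through level 2 (408 ≥ 294) but not at 3 (288 < 421).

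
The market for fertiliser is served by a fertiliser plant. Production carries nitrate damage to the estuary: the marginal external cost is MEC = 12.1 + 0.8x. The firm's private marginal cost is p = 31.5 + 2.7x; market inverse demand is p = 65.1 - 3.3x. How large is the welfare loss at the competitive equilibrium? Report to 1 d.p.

DWL = 20.2

Market equilibrium (private): 31.5 + 2.7x = 65.1 - 3.3x → x_m = 5.6000.
Social marginal cost = private MC + MEC = 43.6 + 3.5x.
Set SMC = demand: 43.6 + 3.5x = 65.1 - 3.3x → x* = 3.1618.
Height of the DWL triangle at x_m is SMC(x_m) − demand(x_m) = MEC(x_m) = 16.5800.
DWL = ½ × 2.4382 × 16.5800 = 20.2127.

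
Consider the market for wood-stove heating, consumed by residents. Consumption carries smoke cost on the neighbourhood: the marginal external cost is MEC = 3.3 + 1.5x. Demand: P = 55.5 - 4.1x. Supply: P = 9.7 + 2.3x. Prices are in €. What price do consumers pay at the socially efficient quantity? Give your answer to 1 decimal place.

P = €33.4

Social marginal benefit = demand − MEC = 52.2 - 5.6x.
Set SMB = MC: 52.2 - 5.6x = 9.7 + 2.3x → x* = 5.3797.
Consumer price on the demand curve at x*: 55.5 − 4.1×5.3797 = 33.4432.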